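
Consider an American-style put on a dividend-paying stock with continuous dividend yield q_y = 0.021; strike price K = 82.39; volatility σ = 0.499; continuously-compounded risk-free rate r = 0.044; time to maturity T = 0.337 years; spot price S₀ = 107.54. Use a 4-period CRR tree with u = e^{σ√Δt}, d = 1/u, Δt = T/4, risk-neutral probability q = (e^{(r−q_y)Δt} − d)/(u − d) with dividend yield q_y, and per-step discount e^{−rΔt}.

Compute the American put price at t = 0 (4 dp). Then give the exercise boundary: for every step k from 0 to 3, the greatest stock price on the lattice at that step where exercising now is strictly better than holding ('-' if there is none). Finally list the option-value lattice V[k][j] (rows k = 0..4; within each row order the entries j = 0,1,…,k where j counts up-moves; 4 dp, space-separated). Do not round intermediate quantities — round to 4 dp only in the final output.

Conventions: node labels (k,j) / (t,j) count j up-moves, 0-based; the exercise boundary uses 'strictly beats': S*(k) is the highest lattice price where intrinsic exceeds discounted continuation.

params: Δt=0.08425 u=1.15585 d=0.86516 q=0.47053 e^(-rΔt)=0.99630
t_4 payoffs: 22.1397 1.8958 0.0000 0.0000 0.0000
t_3: node(3,0) S=69.6405 payoff=12.7495 vs cont=12.5678 → 12.7495 [stop]  node(3,1) S=93.0395 payoff=0.0000 vs cont=1.0001 → 1.0001 [wait]  node(3,2) S=124.3005 payoff=0.0000 vs cont=0.0000 → 0.0000 [wait]  node(3,3) S=166.0651 payoff=0.0000 vs cont=0.0000 → 0.0000 [wait]  ⇒ S*(3)=69.6405
t_2: node(2,0) S=80.4942 payoff=1.8958 vs cont=7.1944 → 7.1944 [wait]  node(2,1) S=107.5400 payoff=0.0000 vs cont=0.5276 → 0.5276 [wait]  node(2,2) S=143.6731 payoff=0.0000 vs cont=0.0000 → 0.0000 [wait]  ⇒ S*(2)=-
t_1: node(1,0) S=93.0395 payoff=0.0000 vs cont=4.0425 → 4.0425 [wait]  node(1,1) S=124.3005 payoff=0.0000 vs cont=0.2783 → 0.2783 [wait]  ⇒ S*(1)=-
t_0: node(0,0) S=107.5400 payoff=0.0000 vs cont=2.2629 → 2.2629 [wait]  ⇒ S*(0)=-

price = 2.2629
boundary = - - - 69.6405
tree:
2.2629
4.0425 0.2783
7.1944 0.5276 0.0000
12.7495 1.0001 0.0000 0.0000
22.1397 1.8958 0.0000 0.0000 0.0000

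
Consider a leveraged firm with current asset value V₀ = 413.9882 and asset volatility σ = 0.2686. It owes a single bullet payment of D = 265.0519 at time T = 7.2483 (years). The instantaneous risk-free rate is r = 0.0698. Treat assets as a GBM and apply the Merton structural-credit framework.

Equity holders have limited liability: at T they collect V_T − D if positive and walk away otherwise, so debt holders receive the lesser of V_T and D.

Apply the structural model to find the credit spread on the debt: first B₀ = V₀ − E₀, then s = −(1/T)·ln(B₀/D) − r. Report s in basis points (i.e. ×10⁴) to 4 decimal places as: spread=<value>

Work the structural quantities from V₀ = 413.9882 against face 265.0519:
d₁ = [ln(V₀/D) + (r + σ²/2)T] / (σ√T)
   = [ln(413.9882/265.0519) + (0.0698 + 0.5·0.2686²)·7.2483] / (0.2686·√7.2483)
   = [0.445912 + 0.767399] / 0.723143 = 1.677830
d₂ = d₁ − σ√T = 1.677830 − 0.723143 = 0.954687
N(d₁) = 0.953310,  N(d₂) = 0.830132,  e^(−rT) = 0.602944
E₀ = V₀·N(d₁) − D·e^(−rT)·N(d₂)
   = 413.9882·0.953310 − 265.0519·0.602944·0.830132 = 261.994475
B₀ = V₀ − E₀ = 413.9882 − 261.994475 = 151.993725
spread = −(1/T)·ln(B₀/D) − r = −(1/7.2483)·ln(151.993725/265.0519) − 0.0698 = 0.00691956
in basis points: 0.00691956 × 10⁴ = 69.1956 bp

spread=69.1956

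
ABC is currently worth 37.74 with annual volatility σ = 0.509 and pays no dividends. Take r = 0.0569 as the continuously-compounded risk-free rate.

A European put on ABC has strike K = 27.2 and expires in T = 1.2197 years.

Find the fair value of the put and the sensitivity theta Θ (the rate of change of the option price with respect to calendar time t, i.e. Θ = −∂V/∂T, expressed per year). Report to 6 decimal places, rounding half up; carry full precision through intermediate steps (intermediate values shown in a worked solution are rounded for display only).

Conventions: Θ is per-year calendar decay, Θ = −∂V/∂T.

price = 2.405836
Θ = -1.647151

σ√T = 0.509·√1.2197 = 0.562140
d₁ = (ln(S/K) + (r+σ²/2)T) / (σ√T) = (ln(37.74/27.2) + (0.0569+0.509²/2)·1.2197) / 0.562140 = (0.327504 + 0.227401) / 0.562140 = 0.987130
d₂ = d₁ − σ√T = 0.987130 − 0.562140 = 0.424990
e^{−rT} = 0.932953
N(−d₁) = 0.161789,  N(−d₂) = 0.335422
Put price V = K·e^{−rT}·N(−d₂) − S·N(−d₁) = 8.511769 − 6.105933 = 2.405836
φ(d₁) = (1/√(2π))·e^{−d₁²/2} = 0.245085
Θ = −S·φ(d₁)·σ/(2√T) + r·K·e^{−rT}·N(−d₂) = −2.131471 + 0.484320 = -1.647151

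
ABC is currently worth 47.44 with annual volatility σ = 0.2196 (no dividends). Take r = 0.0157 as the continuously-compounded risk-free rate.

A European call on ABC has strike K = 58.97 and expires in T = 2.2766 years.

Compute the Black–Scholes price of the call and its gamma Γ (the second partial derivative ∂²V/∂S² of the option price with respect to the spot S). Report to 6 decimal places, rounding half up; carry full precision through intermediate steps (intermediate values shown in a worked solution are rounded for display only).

price = 3.130708
Γ = 0.023584

σ√T = 0.2196·√2.2766 = 0.331341
d₁ = (ln(S/K) + (r+σ²/2)T) / (σ√T) = (ln(47.44/58.97) + (0.0157+0.2196²/2)·2.2766) / 0.331341 = (-0.217563 + 0.090636) / 0.331341 = -0.383070
d₂ = d₁ − σ√T = -0.383070 − 0.331341 = -0.714411
e^{−rT} = 0.964889
N(d₁) = 0.350834,  N(d₂) = 0.237486
Call price V = S·N(d₁) − K·e^{−rT}·N(d₂) = 16.643564 − 13.512856 = 3.130708
φ(d₁) = (1/√(2π))·e^{−d₁²/2} = 0.370719
Γ = φ(d₁) / (S·σ·√T) = 0.023584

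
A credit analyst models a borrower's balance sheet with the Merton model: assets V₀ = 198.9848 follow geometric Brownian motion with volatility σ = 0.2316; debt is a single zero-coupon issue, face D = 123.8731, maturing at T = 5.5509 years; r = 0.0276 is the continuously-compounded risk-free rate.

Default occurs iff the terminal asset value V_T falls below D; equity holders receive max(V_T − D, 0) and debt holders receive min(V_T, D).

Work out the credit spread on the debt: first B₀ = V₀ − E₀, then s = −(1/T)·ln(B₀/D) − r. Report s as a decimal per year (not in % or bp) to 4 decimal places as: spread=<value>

spread=0.0084

Apply the equity-as-call identities (strike 123.8731, horizon 5.5509 years):
d₁ = [ln(V₀/D) + (r + σ²/2)T] / (σ√T)
   = [ln(198.9848/123.8731) + (0.0276 + 0.5·0.2316²)·5.5509] / (0.2316·√5.5509)
   = [0.473971 + 0.302076] / 0.545658 = 1.422223
d₂ = d₁ − σ√T = 1.422223 − 0.545658 = 0.876565
N(d₁) = 0.922519,  N(d₂) = 0.809639,  e^(−rT) = 0.857954
E₀ = V₀·N(d₁) − D·e^(−rT)·N(d₂)
   = 198.9848·0.922519 − 123.8731·0.857954·0.809639 = 97.521006
B₀ = V₀ − E₀ = 198.9848 − 97.521006 = 101.463794
spread = −(1/T)·ln(B₀/D) − r = −(1/5.5509)·ln(101.463794/123.8731) − 0.0276 = 0.00835014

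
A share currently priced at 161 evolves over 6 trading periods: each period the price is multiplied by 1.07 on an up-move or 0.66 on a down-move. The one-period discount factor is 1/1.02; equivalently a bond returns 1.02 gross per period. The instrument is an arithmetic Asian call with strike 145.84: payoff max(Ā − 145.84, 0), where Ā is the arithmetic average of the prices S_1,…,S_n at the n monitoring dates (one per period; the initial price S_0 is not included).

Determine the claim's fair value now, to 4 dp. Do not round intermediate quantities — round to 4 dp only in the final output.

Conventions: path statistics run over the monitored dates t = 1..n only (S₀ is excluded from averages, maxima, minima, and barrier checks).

With p* = (R−d)/(u−d) = 0.8780, sum probability × payoff across the paths and divide by R^6.
Enumerate all 2^6 = 64 price paths (U = up ×1.07, D = down ×0.66); each path with k up-moves has probability p*^k·(1−p*)^(6−k).
DDDDDD: Ā=47.7829, payoff=0.0000, prob=0.000003
UDDDDD: Ā=77.4663, payoff=0.0000, prob=0.000024
DUDDDD: Ā=66.4646, payoff=0.0000, prob=0.000024
UUDDDD: Ā=107.7532, payoff=0.0000, prob=0.000171
DDUDDD: Ā=59.2035, payoff=0.0000, prob=0.000024
UDUDDD: Ā=95.9814, payoff=0.0000, prob=0.000171
DUUDDD: Ā=84.9798, payoff=0.0000, prob=0.000171
UUUDDD: Ā=137.7703, payoff=0.0000, prob=0.001228
DDDUDD: Ā=54.4112, payoff=0.0000, prob=0.000024
UDDUDD: Ā=88.2121, payoff=0.0000, prob=0.000171
DUDUDD: Ā=77.2104, payoff=0.0000, prob=0.000171
UUDUDD: Ā=125.1744, payoff=0.0000, prob=0.001228
DDUUDD: Ā=69.9493, payoff=0.0000, prob=0.000171
UDUUDD: Ā=113.4027, payoff=0.0000, prob=0.001228
DUUUDD: Ā=102.4010, payoff=0.0000, prob=0.001228
UUUUDD: Ā=166.0137, payoff=20.1737, prob=0.008840
DDDDUD: Ā=51.2482, payoff=0.0000, prob=0.000024
UDDDUD: Ā=83.0843, payoff=0.0000, prob=0.000171
DUDDUD: Ā=72.0826, payoff=0.0000, prob=0.000171
UUDDUD: Ā=116.8612, payoff=0.0000, prob=0.001228
DDUDUD: Ā=64.8215, payoff=0.0000, prob=0.000171
UDUDUD: Ā=105.0894, payoff=0.0000, prob=0.001228
DUUDUD: Ā=94.0878, payoff=0.0000, prob=0.001228
UUUDUD: Ā=152.5362, payoff=6.6962, prob=0.008840
DDDUUD: Ā=60.0292, payoff=0.0000, prob=0.000171
UDDUUD: Ā=97.3200, payoff=0.0000, prob=0.001228
DUDUUD: Ā=86.3184, payoff=0.0000, prob=0.001228
UUDUUD: Ā=139.9404, payoff=0.0000, prob=0.008840
DDUUUD: Ā=79.0573, payoff=0.0000, prob=0.001228
UDUUUD: Ā=128.1686, payoff=0.0000, prob=0.008840
DUUUUD: Ā=117.1670, payoff=0.0000, prob=0.008840
UUUUUD: Ā=189.9525, payoff=44.1125, prob=0.063647
DDDDDU: Ā=49.1607, payoff=0.0000, prob=0.000024
UDDDDU: Ā=79.6999, payoff=0.0000, prob=0.000171
DUDDDU: Ā=68.6983, payoff=0.0000, prob=0.000171
UUDDDU: Ā=111.3745, payoff=0.0000, prob=0.001228
DDUDDU: Ā=61.4372, payoff=0.0000, prob=0.000171
UDUDDU: Ā=99.6027, payoff=0.0000, prob=0.001228
DUUDDU: Ā=88.6010, payoff=0.0000, prob=0.001228
UUUDDU: Ā=143.6411, payoff=0.0000, prob=0.008840
DDDUDU: Ā=56.6448, payoff=0.0000, prob=0.000171
UDDUDU: Ā=91.8333, payoff=0.0000, prob=0.001228
DUDUDU: Ā=80.8316, payoff=0.0000, prob=0.001228
UUDUDU: Ā=131.0452, payoff=0.0000, prob=0.008840
DDUUDU: Ā=73.5705, payoff=0.0000, prob=0.001228
UDUUDU: Ā=119.2735, payoff=0.0000, prob=0.008840
DUUUDU: Ā=108.2718, payoff=0.0000, prob=0.008840
UUUUDU: Ā=175.5316, payoff=29.6916, prob=0.063647
DDDDUU: Ā=53.4819, payoff=0.0000, prob=0.000171
UDDDUU: Ā=86.7055, payoff=0.0000, prob=0.001228
DUDDUU: Ā=75.7039, payoff=0.0000, prob=0.001228
UUDDUU: Ā=122.7320, payoff=0.0000, prob=0.008840
DDUDUU: Ā=68.4428, payoff=0.0000, prob=0.001228
UDUDUU: Ā=110.9602, payoff=0.0000, prob=0.008840
DUUDUU: Ā=99.9586, payoff=0.0000, prob=0.008840
UUUDUU: Ā=162.0540, payoff=16.2140, prob=0.063647
DDDUUU: Ā=63.6504, payoff=0.0000, prob=0.001228
UDDUUU: Ā=103.1909, payoff=0.0000, prob=0.008840
DUDUUU: Ā=92.1892, payoff=0.0000, prob=0.008840
UUDUUU: Ā=149.4582, payoff=3.6182, prob=0.063647
DDUUUU: Ā=84.9281, payoff=0.0000, prob=0.008840
UDUUUU: Ā=137.6864, payoff=0.0000, prob=0.063647
DUUUUU: Ā=126.6848, payoff=0.0000, prob=0.063647
UUUUUU: Ā=205.3829, payoff=59.5429, prob=0.458260
Price = Σ prob·payoff / R^6 = 33.483341 / 1.126162 = 29.7322

price = 29.7322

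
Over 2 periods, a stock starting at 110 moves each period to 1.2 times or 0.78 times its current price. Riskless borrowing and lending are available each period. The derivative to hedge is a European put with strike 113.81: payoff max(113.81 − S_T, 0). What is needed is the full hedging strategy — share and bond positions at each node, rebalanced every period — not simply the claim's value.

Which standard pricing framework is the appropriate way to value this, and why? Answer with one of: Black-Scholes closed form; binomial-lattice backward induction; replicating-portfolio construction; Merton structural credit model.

framework: replicating-portfolio construction

Key observation: a price alone would not answer the question — the per-node share/bond construction on the spot-110, 1.2/0.78 tree is required, and only the replicating-portfolio method yields it.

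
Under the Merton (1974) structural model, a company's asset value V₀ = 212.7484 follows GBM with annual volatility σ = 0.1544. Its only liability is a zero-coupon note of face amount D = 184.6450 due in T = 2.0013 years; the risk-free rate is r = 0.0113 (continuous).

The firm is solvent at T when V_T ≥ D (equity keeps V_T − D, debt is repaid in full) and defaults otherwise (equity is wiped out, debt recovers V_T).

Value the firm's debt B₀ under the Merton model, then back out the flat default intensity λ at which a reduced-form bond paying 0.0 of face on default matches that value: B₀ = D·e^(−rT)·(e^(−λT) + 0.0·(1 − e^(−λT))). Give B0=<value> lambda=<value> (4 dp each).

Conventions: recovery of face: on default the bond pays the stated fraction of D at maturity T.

B0=174.9417 lambda=0.0157

Apply the equity-as-call identities (strike 184.6450, horizon 2.0013 years):
d₁ = [ln(V₀/D) + (r + σ²/2)T] / (σ√T)
   = [ln(212.7484/184.6450) + (0.0113 + 0.5·0.1544²)·2.0013] / (0.1544·√2.0013)
   = [0.141675 + 0.046470] / 0.218426 = 0.861368
d₂ = d₁ − σ√T = 0.861368 − 0.218426 = 0.642942
N(d₁) = 0.805482,  N(d₂) = 0.739869,  e^(−rT) = 0.977639
E₀ = V₀·N(d₁) − D·e^(−rT)·N(d₂)
   = 212.7484·0.805482 − 184.6450·0.977639·0.739869 = 37.806699
B₀ = V₀ − E₀ = 212.7484 − 37.806699 = 174.941701
e^(−λT) = (B₀·e^(rT)/D − 0)/(1 − 0) = (174.9417·1.022872/184.6450 − 0)/1 = 0.96911926
λ = −ln(0.96911926)/2.0013 = 0.015674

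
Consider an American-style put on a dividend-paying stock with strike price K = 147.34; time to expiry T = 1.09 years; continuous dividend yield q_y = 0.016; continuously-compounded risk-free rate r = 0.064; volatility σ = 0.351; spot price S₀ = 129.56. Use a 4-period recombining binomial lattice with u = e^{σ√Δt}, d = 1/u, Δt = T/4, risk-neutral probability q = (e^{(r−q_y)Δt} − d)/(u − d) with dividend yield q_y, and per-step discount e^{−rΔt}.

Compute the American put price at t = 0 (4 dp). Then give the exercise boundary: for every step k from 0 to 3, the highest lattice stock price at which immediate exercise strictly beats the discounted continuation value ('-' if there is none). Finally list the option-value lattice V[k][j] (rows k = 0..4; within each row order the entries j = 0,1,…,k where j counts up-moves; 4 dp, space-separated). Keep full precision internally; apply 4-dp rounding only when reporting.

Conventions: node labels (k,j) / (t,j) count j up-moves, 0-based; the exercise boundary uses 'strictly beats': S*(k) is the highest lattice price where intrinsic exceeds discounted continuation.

price = 27.1021
boundary = - - 89.8094 107.8689
tree:
27.1021
40.4228 14.2133
57.5306 24.0713 4.4652
72.5666 39.4711 8.9102 0.0000
85.0853 57.5306 17.7800 0.0000 0.0000

Δt=0.27250, u=1.20109, d=0.83258, q=0.49005, disc=e^(-rΔt)=0.98271
k=4 terminal: V=max(K-S,0) → 85.0853 57.5306 17.7800 0.0000 0.0000
k=3: j=0 S=74.7734 intr=72.5666 cont=70.3446 V=72.5666[EX]; j=1 S=107.8689 intr=39.4711 cont=37.3930 V=39.4711[EX]; j=2 S=155.6129 intr=0.0000 cont=8.9102 V=8.9102[hold]; j=3 S=224.4889 intr=0.0000 cont=0.0000 V=0.0000[hold]  S*(3)=107.8689
k=2: j=0 S=89.8094 intr=57.5306 cont=55.3740 V=57.5306[EX]; j=1 S=129.5600 intr=17.7800 cont=24.0713 V=24.0713[hold]; j=2 S=186.9047 intr=0.0000 cont=4.4652 V=4.4652[hold]  S*(2)=89.8094
k=1: j=0 S=107.8689 intr=39.4711 cont=40.4228 V=40.4228[hold]; j=1 S=155.6129 intr=0.0000 cont=14.2133 V=14.2133[hold]  S*(1)=-
k=0: j=0 S=129.5600 intr=17.7800 cont=27.1021 V=27.1021[hold]  S*(0)=-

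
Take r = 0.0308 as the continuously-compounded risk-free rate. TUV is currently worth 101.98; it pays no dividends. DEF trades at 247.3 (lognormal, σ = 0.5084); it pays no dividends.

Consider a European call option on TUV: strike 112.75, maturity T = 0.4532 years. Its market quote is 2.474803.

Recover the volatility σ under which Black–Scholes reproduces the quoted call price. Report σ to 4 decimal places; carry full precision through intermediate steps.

sigma = 0.2094

At σ = 0.2094 the Black–Scholes value reproduces the quote:
σ√T = 0.2094·√0.4532 = 0.140968
d₁ = (ln(S/K) + (r+σ²/2)T) / (σ√T) = (ln(101.98/112.75) + (0.0308+0.2094²/2)·0.4532) / 0.140968 = (-0.100396 + 0.023895) / 0.140968 = -0.542687
d₂ = d₁ − σ√T = -0.542687 − 0.140968 = -0.683655
e^{−rT} = 0.986138
N(d₁) = 0.293673,  N(d₂) = 0.247096
V = S·N(d₁) − K·e^{−rT}·N(d₂) = 29.948745 − 27.473942 = 2.474803 (the observed quote) — the price is monotone increasing in volatility, hence this σ is the only solution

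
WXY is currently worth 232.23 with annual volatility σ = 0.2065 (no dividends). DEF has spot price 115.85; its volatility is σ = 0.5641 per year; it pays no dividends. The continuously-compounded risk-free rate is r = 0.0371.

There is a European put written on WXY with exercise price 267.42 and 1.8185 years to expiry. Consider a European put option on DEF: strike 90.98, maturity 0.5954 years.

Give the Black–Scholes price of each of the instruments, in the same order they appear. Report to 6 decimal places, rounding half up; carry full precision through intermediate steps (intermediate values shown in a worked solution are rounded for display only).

[WXY put K=267.42]
σ√T = 0.2065·√1.8185 = 0.278469
d₁ = (ln(S/K) + (r+σ²/2)T) / (σ√T) = (ln(232.23/267.42) + (0.0371+0.2065²/2)·1.8185) / 0.278469 = (-0.141092 + 0.106239) / 0.278469 = -0.125161
d₂ = d₁ − σ√T = -0.125161 − 0.278469 = -0.403630
e^{−rT} = 0.934759
N(−d₁) = 0.549802,  N(−d₂) = 0.656757
price = K·e^{−rT}·N(−d₂) − S·N(−d₁) = 164.171830 − 127.680486 = 36.491344
[DEF put K=90.98]
σ√T = 0.5641·√0.5954 = 0.435272
d₁ = (ln(S/K) + (r+σ²/2)T) / (σ√T) = (ln(115.85/90.98) + (0.0371+0.5641²/2)·0.5954) / 0.435272 = (0.241657 + 0.116820) / 0.435272 = 0.823570
d₂ = d₁ − σ√T = 0.823570 − 0.435272 = 0.388298
e^{−rT} = 0.978153
N(−d₁) = 0.205092,  N(−d₂) = 0.348898
price = K·e^{−rT}·N(−d₂) − S·N(−d₁) = 31.049233 − 23.759914 = 7.289319

price(WXY put K=267.42) = 36.491344
price(DEF put K=90.98) = 7.289319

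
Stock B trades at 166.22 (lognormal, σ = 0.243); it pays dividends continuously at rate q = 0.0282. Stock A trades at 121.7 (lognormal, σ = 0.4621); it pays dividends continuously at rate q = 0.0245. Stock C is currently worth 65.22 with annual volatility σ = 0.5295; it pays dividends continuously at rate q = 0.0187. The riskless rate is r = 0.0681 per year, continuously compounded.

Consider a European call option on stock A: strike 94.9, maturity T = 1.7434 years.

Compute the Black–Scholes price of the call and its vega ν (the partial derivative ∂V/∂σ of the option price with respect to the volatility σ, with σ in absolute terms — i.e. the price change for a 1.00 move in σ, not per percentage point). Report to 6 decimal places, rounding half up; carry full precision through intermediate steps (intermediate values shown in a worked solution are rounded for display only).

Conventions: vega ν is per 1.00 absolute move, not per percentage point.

price = 43.437616
ν = 43.262009

σ√T = 0.4621·√1.7434 = 0.610147
d₁ = (ln(S/K) + (r−q+σ²/2)T) / (σ√T) = (ln(121.7/94.9) + (0.0681−0.0245+0.4621²/2)·1.7434) / 0.610147 = (0.248735 + 0.262152) / 0.610147 = 0.837318
d₂ = d₁ − σ√T = 0.837318 − 0.610147 = 0.227171
e^{−rT} = 0.888052
e^{−qT} = 0.958186
N(d₁) = 0.798793,  N(d₂) = 0.589855
Call price V = S·e^{−qT}·N(d₁) − K·e^{−rT}·N(d₂) = 93.148262 − 49.710646 = 43.437616
φ(d₁) = (1/√(2π))·e^{−d₁²/2} = 0.280975
ν = S·e^{−qT}·φ(d₁)·√T = 43.262009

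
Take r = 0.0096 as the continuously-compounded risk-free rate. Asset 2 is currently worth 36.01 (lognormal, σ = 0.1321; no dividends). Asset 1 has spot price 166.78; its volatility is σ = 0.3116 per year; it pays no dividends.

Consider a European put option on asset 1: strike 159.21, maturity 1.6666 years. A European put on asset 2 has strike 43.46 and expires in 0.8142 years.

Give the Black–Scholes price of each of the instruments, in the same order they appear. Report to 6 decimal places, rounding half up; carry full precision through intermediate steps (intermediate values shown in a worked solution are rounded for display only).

[asset 1 put K=159.21]
σ√T = 0.3116·√1.6666 = 0.402266
d₁ = (ln(S/K) + (r+σ²/2)T) / (σ√T) = (ln(166.78/159.21) + (0.0096+0.3116²/2)·1.6666) / 0.402266 = (0.046451 + 0.096908) / 0.402266 = 0.356381
d₂ = d₁ − σ√T = 0.356381 − 0.402266 = -0.045885
e^{−rT} = 0.984128
N(−d₁) = 0.360778,  N(−d₂) = 0.518299
price = K·e^{−rT}·N(−d₂) − S·N(−d₁) = 81.208667 − 60.170516 = 21.038151
[asset 2 put K=43.46]
σ√T = 0.1321·√0.8142 = 0.119198
d₁ = (ln(S/K) + (r+σ²/2)T) / (σ√T) = (ln(36.01/43.46) + (0.0096+0.1321²/2)·0.8142) / 0.119198 = (-0.188044 + 0.014920) / 0.119198 = -1.452408
d₂ = d₁ − σ√T = -1.452408 − 0.119198 = -1.571606
e^{−rT} = 0.992214
N(−d₁) = 0.926806,  N(−d₂) = 0.941979
price = K·e^{−rT}·N(−d₂) − S·N(−d₁) = 40.619668 − 33.374282 = 7.245387

price(asset 1 put K=159.21) = 21.038151
price(asset 2 put K=43.46) = 7.245387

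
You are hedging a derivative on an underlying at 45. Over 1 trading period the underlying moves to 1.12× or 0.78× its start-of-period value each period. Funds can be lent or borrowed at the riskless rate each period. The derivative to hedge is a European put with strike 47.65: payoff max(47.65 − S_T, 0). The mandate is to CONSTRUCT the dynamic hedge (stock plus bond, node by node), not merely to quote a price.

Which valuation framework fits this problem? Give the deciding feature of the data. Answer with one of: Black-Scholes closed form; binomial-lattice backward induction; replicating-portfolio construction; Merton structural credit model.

framework: replicating-portfolio construction

Key observation: what is demanded is not a single number but the (Δ, B) position at each node of the 1.12/0.78 tree starting at 45; constructing those positions is the replicating-portfolio method.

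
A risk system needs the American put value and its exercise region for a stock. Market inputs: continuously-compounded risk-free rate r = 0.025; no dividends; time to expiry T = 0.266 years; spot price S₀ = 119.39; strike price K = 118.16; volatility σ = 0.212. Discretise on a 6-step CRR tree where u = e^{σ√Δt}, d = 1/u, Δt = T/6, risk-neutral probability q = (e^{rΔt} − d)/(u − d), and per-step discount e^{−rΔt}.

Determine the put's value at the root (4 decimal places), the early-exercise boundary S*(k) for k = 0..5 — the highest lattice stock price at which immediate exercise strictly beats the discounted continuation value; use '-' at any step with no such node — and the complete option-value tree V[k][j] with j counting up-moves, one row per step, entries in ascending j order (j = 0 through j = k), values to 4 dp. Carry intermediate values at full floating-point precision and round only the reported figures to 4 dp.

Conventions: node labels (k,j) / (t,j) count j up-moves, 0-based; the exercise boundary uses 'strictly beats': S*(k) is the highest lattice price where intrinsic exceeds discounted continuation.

Δt=0.04433, u=1.04565, d=0.95634, q=0.50126, disc=e^(-rΔt)=0.99889
k=6 terminal: V=max(K-S,0) → 26.8217 18.2924 8.9666 0.0000 0.0000 0.0000 0.0000
k=5: j=0 S=95.5077 intr=22.6523 cont=22.5214 V=22.6523[EX]; j=1 S=104.4264 intr=13.7336 cont=13.6027 V=13.7336[EX]; j=2 S=114.1779 intr=3.9821 cont=4.4671 V=4.4671[hold]; j=3 S=124.8400 intr=0.0000 cont=0.0000 V=0.0000[hold]; j=4 S=136.4978 intr=0.0000 cont=0.0000 V=0.0000[hold]; j=5 S=149.2442 intr=0.0000 cont=0.0000 V=0.0000[hold]  S*(5)=104.4264
k=4: j=0 S=99.8676 intr=18.2924 cont=18.1615 V=18.2924[EX]; j=1 S=109.1934 intr=8.9666 cont=9.0786 V=9.0786[hold]; j=2 S=119.3900 intr=0.0000 cont=2.2254 V=2.2254[hold]; j=3 S=130.5388 intr=0.0000 cont=0.0000 V=0.0000[hold]; j=4 S=142.7287 intr=0.0000 cont=0.0000 V=0.0000[hold]  S*(4)=99.8676
k=3: j=0 S=104.4264 intr=13.7336 cont=13.6588 V=13.7336[EX]; j=1 S=114.1779 intr=3.9821 cont=5.6371 V=5.6371[hold]; j=2 S=124.8400 intr=0.0000 cont=1.1087 V=1.1087[hold]; j=3 S=136.4978 intr=0.0000 cont=0.0000 V=0.0000[hold]  S*(3)=104.4264
k=2: j=0 S=109.1934 intr=8.9666 cont=9.6644 V=9.6644[hold]; j=1 S=119.3900 intr=0.0000 cont=3.3635 V=3.3635[hold]; j=2 S=130.5388 intr=0.0000 cont=0.5523 V=0.5523[hold]  S*(2)=-
k=1: j=0 S=114.1779 intr=3.9821 cont=6.4988 V=6.4988[hold]; j=1 S=124.8400 intr=0.0000 cont=1.9522 V=1.9522[hold]  S*(1)=-
k=0: j=0 S=119.3900 intr=0.0000 cont=4.2151 V=4.2151[hold]  S*(0)=-

price = 4.2151
boundary = - - - 104.4264 99.8676 104.4264
tree:
4.2151
6.4988 1.9522
9.6644 3.3635 0.5523
13.7336 5.6371 1.1087 0.0000
18.2924 9.0786 2.2254 0.0000 0.0000
22.6523 13.7336 4.4671 0.0000 0.0000 0.0000
26.8217 18.2924 8.9666 0.0000 0.0000 0.0000 0.0000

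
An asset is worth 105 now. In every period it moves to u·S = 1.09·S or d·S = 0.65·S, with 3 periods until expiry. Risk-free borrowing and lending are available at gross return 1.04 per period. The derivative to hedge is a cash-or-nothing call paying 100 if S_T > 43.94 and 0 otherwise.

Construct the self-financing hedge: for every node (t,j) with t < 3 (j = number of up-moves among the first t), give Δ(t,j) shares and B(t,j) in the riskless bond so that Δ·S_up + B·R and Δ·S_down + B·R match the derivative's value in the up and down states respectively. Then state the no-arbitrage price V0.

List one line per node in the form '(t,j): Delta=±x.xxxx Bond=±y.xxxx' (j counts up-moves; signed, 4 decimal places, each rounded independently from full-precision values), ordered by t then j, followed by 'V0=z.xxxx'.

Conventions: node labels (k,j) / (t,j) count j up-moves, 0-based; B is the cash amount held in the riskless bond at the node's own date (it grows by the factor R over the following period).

Arbitrage-free pricing uses the up-move probability p* = (R−d)/(u−d) = 0.8864, discounting each step at R = 1.04.
Payoffs at expiry: V(3,0)=0.0000, V(3,1)=100.0000, V(3,2)=100.0000, V(3,3)=100.0000
Node (2,0) S=44.3625: V=(p*·100.0000+(1−p*)·0.0000)/1.04=85.2273; Δ=(100.0000−0.0000)/(48.3551−28.8356)=5.1231; B=V−Δ·S=-142.0455
Node (2,1) S=74.3925: V=(p*·100.0000+(1−p*)·100.0000)/1.04=96.1538; Δ=(100.0000−100.0000)/(81.0878−48.3551)=0.0000; B=V−Δ·S=96.1538
Node (2,2) S=124.7505: V=(p*·100.0000+(1−p*)·100.0000)/1.04=96.1538; Δ=(100.0000−100.0000)/(135.9780−81.0878)=0.0000; B=V−Δ·S=96.1538
Node (1,0) S=68.2500: V=(p*·96.1538+(1−p*)·85.2273)/1.04=91.2617; Δ=(96.1538−85.2273)/(74.3925−44.3625)=0.3639; B=V−Δ·S=66.4286
Node (1,1) S=114.4500: V=(p*·96.1538+(1−p*)·96.1538)/1.04=92.4556; Δ=(96.1538−96.1538)/(124.7505−74.3925)=0.0000; B=V−Δ·S=92.4556
Node (0,0) S=105.0000: V=(p*·92.4556+(1−p*)·91.2617)/1.04=88.7692; Δ=(92.4556−91.2617)/(114.4500−68.2500)=0.0258; B=V−Δ·S=86.0558
Check: Δ(0,0)·S0 + B(0,0) = 88.7692 = V0.

(0,0): Delta=0.0258 Bond=86.0558
(1,0): Delta=0.3639 Bond=66.4286
(1,1): Delta=0.0000 Bond=92.4556
(2,0): Delta=5.1231 Bond=-142.0455
(2,1): Delta=0.0000 Bond=96.1538
(2,2): Delta=0.0000 Bond=96.1538
V0=88.7692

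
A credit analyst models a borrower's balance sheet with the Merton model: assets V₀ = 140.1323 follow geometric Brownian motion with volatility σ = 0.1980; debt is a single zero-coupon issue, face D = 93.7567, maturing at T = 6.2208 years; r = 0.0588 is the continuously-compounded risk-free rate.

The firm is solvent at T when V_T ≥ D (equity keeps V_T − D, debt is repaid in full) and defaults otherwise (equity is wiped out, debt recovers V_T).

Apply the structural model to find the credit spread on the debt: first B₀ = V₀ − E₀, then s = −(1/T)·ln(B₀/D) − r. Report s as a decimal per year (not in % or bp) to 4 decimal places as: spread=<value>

spread=0.0030

Equity is a call on the firm's assets struck at D = 93.7567:
d₁ = [ln(V₀/D) + (r + σ²/2)T] / (σ√T)
   = [ln(140.1323/93.7567) + (0.0588 + 0.5·0.1980²)·6.2208] / (0.1980·√6.2208)
   = [0.401884 + 0.487723] / 0.493842 = 1.801399
d₂ = d₁ − σ√T = 1.801399 − 0.493842 = 1.307557
N(d₁) = 0.964180,  N(d₂) = 0.904488,  e^(−rT) = 0.693653
E₀ = V₀·N(d₁) − D·e^(−rT)·N(d₂)
   = 140.1323·0.964180 − 93.7567·0.693653·0.904488 = 76.289697
B₀ = V₀ − E₀ = 140.1323 − 76.289697 = 63.842603
spread = −(1/T)·ln(B₀/D) − r = −(1/6.2208)·ln(63.842603/93.7567) − 0.0588 = 0.00297379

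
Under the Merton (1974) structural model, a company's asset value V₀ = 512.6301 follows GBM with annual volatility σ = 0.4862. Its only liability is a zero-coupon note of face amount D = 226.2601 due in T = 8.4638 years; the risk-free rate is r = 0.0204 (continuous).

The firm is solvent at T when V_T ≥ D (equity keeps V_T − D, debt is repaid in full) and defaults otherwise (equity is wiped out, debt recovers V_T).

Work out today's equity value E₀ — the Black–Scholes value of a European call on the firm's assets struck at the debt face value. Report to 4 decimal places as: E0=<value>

Equity is a call on the firm's assets struck at D = 226.2601:
d₁ = [ln(V₀/D) + (r + σ²/2)T] / (σ√T)
   = [ln(512.6301/226.2601) + (0.0204 + 0.5·0.4862²)·8.4638] / (0.4862·√8.4638)
   = [0.817869 + 1.173042] / 1.414483 = 1.407519
d₂ = d₁ − σ√T = 1.407519 − 1.414483 = -0.006964
N(d₁) = 0.920363,  N(d₂) = 0.497222,  e^(−rT) = 0.841422
E₀ = V₀·N(d₁) − D·e^(−rT)·N(d₂)
   = 512.6301·0.920363 − 226.2601·0.841422·0.497222 = 377.144634

E0=377.1446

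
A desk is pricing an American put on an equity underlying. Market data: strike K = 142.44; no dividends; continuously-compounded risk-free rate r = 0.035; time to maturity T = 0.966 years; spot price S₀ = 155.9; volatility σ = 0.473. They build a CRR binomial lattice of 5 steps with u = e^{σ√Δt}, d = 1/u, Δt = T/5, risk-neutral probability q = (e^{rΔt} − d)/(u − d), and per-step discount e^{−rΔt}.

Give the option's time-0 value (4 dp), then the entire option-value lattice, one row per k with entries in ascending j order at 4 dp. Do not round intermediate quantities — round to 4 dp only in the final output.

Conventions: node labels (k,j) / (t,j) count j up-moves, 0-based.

price = 20.1484
tree:
20.1484
29.8528 9.2511
42.8266 15.3266 2.3795
58.8854 24.9322 4.4728 0.0000
74.5699 39.5763 8.4079 0.0000 0.0000
87.3102 58.8854 15.8049 0.0000 0.0000 0.0000

params: Δt=0.19320 u=1.23110 d=0.81228 q=0.46441 e^(-rΔt)=0.99326
t_5 payoffs: 87.3102 58.8854 15.8049 0.0000 0.0000 0.0000
k=4: node(4,0) S=67.8701 payoff=74.5699 vs cont=73.6100 → 74.5699 [stop]  node(4,1) S=102.8637 payoff=39.5763 vs cont=38.6164 → 39.5763 [stop]  node(4,2) S=155.9000 payoff=0.0000 vs cont=8.4079 → 8.4079 [wait]  node(4,3) S=236.2817 payoff=0.0000 vs cont=0.0000 → 0.0000 [wait]  node(4,4) S=358.1079 payoff=0.0000 vs cont=0.0000 → 0.0000 [wait]
k=3: node(3,0) S=83.5546 payoff=58.8854 vs cont=57.9255 → 58.8854 [stop]  node(3,1) S=126.6351 payoff=15.8049 vs cont=24.9322 → 24.9322 [wait]  node(3,2) S=191.9279 payoff=0.0000 vs cont=4.4728 → 4.4728 [wait]  node(3,3) S=290.8854 payoff=0.0000 vs cont=0.0000 → 0.0000 [wait]
k=2: node(2,0) S=102.8637 payoff=39.5763 vs cont=42.8266 → 42.8266 [wait]  node(2,1) S=155.9000 payoff=0.0000 vs cont=15.3266 → 15.3266 [wait]  node(2,2) S=236.2817 payoff=0.0000 vs cont=2.3795 → 2.3795 [wait]
k=1: node(1,0) S=126.6351 payoff=15.8049 vs cont=29.8528 → 29.8528 [wait]  node(1,1) S=191.9279 payoff=0.0000 vs cont=9.2511 → 9.2511 [wait]
k=0: node(0,0) S=155.9000 payoff=0.0000 vs cont=20.1484 → 20.1484 [wait]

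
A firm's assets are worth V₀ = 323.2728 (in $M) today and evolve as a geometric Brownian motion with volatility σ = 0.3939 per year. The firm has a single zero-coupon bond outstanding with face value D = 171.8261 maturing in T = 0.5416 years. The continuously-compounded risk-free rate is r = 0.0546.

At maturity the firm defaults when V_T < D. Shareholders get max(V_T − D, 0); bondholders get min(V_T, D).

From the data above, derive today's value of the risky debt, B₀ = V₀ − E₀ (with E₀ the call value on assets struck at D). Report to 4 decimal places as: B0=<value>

B0=166.5619

Equity is a call on the firm's assets struck at D = 171.8261:
d₁ = [ln(V₀/D) + (r + σ²/2)T] / (σ√T)
   = [ln(323.2728/171.8261) + (0.0546 + 0.5·0.3939²)·0.5416] / (0.3939·√0.5416)
   = [0.632014 + 0.071588] / 0.289885 = 2.427177
d₂ = d₁ − σ√T = 2.427177 − 0.289885 = 2.137293
N(d₁) = 0.992392,  N(d₂) = 0.983713,  e^(−rT) = 0.970862
E₀ = V₀·N(d₁) − D·e^(−rT)·N(d₂)
   = 323.2728·0.992392 − 171.8261·0.970862·0.983713 = 156.710851
B₀ = V₀ − E₀ = 323.2728 − 156.710851 = 166.561949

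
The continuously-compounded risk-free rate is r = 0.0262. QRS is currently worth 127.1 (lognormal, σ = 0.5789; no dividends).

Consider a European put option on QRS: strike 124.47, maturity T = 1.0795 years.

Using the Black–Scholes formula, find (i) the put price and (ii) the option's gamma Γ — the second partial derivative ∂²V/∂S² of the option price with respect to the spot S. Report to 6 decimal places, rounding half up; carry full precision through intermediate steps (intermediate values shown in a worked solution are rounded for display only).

σ√T = 0.5789·√1.0795 = 0.601471
d₁ = (ln(S/K) + (r+σ²/2)T) / (σ√T) = (ln(127.1/124.47) + (0.0262+0.5789²/2)·1.0795) / 0.601471 = (0.020909 + 0.209167) / 0.601471 = 0.382522
d₂ = d₁ − σ√T = 0.382522 − 0.601471 = -0.218949
e^{−rT} = 0.972113
N(−d₁) = 0.351037,  N(−d₂) = 0.586655
Put price V = K·e^{−rT}·N(−d₂) − S·N(−d₁) = 70.984645 − 44.616800 = 26.367845
φ(d₁) = (1/√(2π))·e^{−d₁²/2} = 0.370797
Γ = φ(d₁) / (S·σ·√T) = 0.004850

price = 26.367845
Γ = 0.004850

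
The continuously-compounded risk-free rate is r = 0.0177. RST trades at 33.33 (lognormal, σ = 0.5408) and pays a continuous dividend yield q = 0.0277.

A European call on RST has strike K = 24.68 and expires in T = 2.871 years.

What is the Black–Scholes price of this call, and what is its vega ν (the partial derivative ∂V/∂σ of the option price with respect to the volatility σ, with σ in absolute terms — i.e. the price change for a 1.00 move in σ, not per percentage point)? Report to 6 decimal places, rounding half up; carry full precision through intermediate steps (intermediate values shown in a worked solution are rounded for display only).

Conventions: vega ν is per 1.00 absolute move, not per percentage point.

σ√T = 0.5408·√2.871 = 0.916333
d₁ = (ln(S/K) + (r−q+σ²/2)T) / (σ√T) = (ln(33.33/24.68) + (0.0177−0.0277+0.5408²/2)·2.871) / 0.916333 = (0.300465 + 0.391123) / 0.916333 = 0.754734
d₂ = d₁ − σ√T = 0.754734 − 0.916333 = -0.161599
e^{−rT} = 0.950453
e^{−qT} = 0.923553
N(d₁) = 0.774796,  N(d₂) = 0.435811
Call price V = S·e^{−qT}·N(d₁) − K·e^{−rT}·N(d₂) = 23.849788 − 10.222893 = 13.626895
φ(d₁) = (1/√(2π))·e^{−d₁²/2} = 0.300067
ν = S·e^{−qT}·φ(d₁)·√T = 15.650629

price = 13.626895
ν = 15.650629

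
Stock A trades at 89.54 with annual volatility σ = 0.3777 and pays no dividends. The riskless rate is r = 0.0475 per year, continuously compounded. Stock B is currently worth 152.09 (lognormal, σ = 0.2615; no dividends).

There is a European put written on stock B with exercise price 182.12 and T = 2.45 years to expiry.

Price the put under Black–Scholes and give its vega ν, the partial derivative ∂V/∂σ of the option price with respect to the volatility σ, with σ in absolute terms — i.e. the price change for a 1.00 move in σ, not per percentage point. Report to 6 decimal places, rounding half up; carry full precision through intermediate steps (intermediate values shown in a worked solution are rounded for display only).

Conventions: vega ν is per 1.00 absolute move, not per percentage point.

price = 30.791294
ν = 94.858863

σ√T = 0.2615·√2.45 = 0.409312
d₁ = (ln(S/K) + (r+σ²/2)T) / (σ√T) = (ln(152.09/182.12) + (0.0475+0.2615²/2)·2.45) / 0.409312 = (-0.180193 + 0.200143) / 0.409312 = 0.048740
d₂ = d₁ − σ√T = 0.048740 − 0.409312 = -0.360572
e^{−rT} = 0.890141
N(−d₁) = 0.480563,  N(−d₂) = 0.640790
Put price V = K·e^{−rT}·N(−d₂) − S·N(−d₁) = 103.880156 − 73.088862 = 30.791294
φ(d₁) = (1/√(2π))·e^{−d₁²/2} = 0.398469
ν = S·φ(d₁)·√T = 94.858863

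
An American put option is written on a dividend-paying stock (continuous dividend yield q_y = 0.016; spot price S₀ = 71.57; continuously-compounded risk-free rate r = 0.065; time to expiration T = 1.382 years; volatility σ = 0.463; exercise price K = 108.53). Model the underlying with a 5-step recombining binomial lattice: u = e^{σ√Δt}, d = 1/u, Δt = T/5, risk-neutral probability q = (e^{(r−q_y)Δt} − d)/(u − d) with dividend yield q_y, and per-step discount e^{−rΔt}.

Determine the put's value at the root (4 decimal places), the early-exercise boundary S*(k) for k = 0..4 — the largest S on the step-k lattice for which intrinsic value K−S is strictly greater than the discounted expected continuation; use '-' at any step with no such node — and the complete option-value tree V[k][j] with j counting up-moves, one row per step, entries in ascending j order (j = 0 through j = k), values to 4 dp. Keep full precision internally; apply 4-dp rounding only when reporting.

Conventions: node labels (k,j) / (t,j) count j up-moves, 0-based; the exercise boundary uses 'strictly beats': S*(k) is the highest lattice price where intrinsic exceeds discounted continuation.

price = 39.6537
boundary = - 56.1069 43.9848 56.1069 71.5700
tree:
39.6537
52.4231 26.6289
64.5452 38.2094 14.4545
74.0484 52.4231 23.4813 4.7204
81.4983 64.5452 36.9600 9.0198 0.0000
87.3386 74.0484 52.4231 17.2353 0.0000 0.0000

Δt=0.27640, u=1.27560, d=0.78394, q=0.46718, disc=e^(-rΔt)=0.98219
k=5 terminal: V=max(K-S,0) → 87.3386 74.0484 52.4231 17.2353 0.0000 0.0000
k=4: j=0 S=27.0317 intr=81.4983 cont=79.6851 V=81.4983[EX]; j=1 S=43.9848 intr=64.5452 cont=62.8069 V=64.5452[EX]; j=2 S=71.5700 intr=36.9600 cont=35.3434 V=36.9600[EX]; j=3 S=116.4555 intr=0.0000 cont=9.0198 V=9.0198[hold]; j=4 S=189.4911 intr=0.0000 cont=0.0000 V=0.0000[hold]  S*(4)=71.5700
k=3: j=0 S=34.4816 intr=74.0484 cont=72.2681 V=74.0484[EX]; j=1 S=56.1069 intr=52.4231 cont=50.7382 V=52.4231[EX]; j=2 S=91.2947 intr=17.2353 cont=23.4813 V=23.4813[hold]; j=3 S=148.5506 intr=0.0000 cont=4.7204 V=4.7204[hold]  S*(3)=56.1069
k=2: j=0 S=43.9848 intr=64.5452 cont=62.8069 V=64.5452[EX]; j=1 S=71.5700 intr=36.9600 cont=38.2094 V=38.2094[hold]; j=2 S=116.4555 intr=0.0000 cont=14.4545 V=14.4545[hold]  S*(2)=43.9848
k=1: j=0 S=56.1069 intr=52.4231 cont=51.3115 V=52.4231[EX]; j=1 S=91.2947 intr=17.2353 cont=26.6289 V=26.6289[hold]  S*(1)=56.1069
k=0: j=0 S=71.5700 intr=36.9600 cont=39.6537 V=39.6537[hold]  S*(0)=-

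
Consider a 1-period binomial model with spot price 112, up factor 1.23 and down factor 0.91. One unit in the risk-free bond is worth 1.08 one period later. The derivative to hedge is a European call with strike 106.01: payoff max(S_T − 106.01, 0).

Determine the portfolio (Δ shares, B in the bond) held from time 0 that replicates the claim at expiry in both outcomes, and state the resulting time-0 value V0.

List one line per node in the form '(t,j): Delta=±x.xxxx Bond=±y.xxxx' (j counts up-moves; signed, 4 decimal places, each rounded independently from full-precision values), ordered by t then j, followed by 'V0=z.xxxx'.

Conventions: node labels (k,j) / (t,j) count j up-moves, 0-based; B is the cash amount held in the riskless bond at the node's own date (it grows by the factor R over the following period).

Risk-neutral probability p* = (R−d)/(u−d) = (1.08−0.91)/(1.23−0.91) = 0.5313.
Expiry values: V(1,0)=0.0000, V(1,1)=31.7500
Node (0,0) S=112.0000: V=(p*·31.7500+(1−p*)·0.0000)/1.08=15.6178; Δ=(31.7500−0.0000)/(137.7600−101.9200)=0.8859; B=V−Δ·S=-83.6010
Verification: the root portfolio costs Δ(0,0)·S0 + B(0,0) = 15.6178, matching V0.

(0,0): Delta=0.8859 Bond=-83.6010
V0=15.6178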